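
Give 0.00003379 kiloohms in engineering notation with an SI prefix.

= 33.79 × 10⁻³ ohms; 10⁻³ is milli.

33.79 milliohms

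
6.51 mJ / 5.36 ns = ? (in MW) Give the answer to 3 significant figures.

(6.51e-3) / (5.36e-9) = 1.2146e6 W

1.21 MW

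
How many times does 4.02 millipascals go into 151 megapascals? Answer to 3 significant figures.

(151e6) / (4.02e-3) = 37.56e9

37600000000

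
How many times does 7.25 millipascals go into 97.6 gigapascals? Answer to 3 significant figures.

(97.6 × 10⁹) / (7.25 × 10⁻³) = 13.46 × 10¹²

13500000000000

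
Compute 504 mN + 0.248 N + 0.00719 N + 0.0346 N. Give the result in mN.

793.79 mN

In mN:
  504 mN → 504
  0.248 N = 0.248e3 mN = 248
  0.00719 N = 0.00719e3 mN = 7.19
  0.0346 N = 0.0346e3 mN = 34.6
Sum: 504 + 248 + 7.19 + 34.6 = 793.79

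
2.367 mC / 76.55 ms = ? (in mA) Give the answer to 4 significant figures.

(2.367e-3) / (76.55e-3) = 0.030921 A

30.92 mA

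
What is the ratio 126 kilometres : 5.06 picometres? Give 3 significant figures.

(126 × 10^3) / (5.06 × 10^-12) = 24.9 × 10^15

24900000000000000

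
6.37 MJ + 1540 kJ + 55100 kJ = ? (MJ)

63.01 MJ

In MJ:
  6.37 MJ → 6.37
  1540 kJ = 1540 × 10^-3 MJ = 1.54
  55100 kJ = 55100 × 10^-3 MJ = 55.1
Sum: 6.37 + 1.54 + 55.1 = 63.01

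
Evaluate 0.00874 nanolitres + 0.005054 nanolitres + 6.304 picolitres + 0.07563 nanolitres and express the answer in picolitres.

95.728 picolitres

In picolitres:
  0.00874 nanolitres = 0.00874 × 10^3 picolitres = 8.74
  0.005054 nanolitres = 0.005054 × 10^3 picolitres = 5.054
  6.304 picolitres → 6.304
  0.07563 nanolitres = 0.07563 × 10^3 picolitres = 75.63
Sum: 8.74 + 5.054 + 6.304 + 75.63 = 95.728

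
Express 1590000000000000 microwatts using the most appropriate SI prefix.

1.59 gigawatts

= 1.59 × 10^9 watts; 10^9 is giga.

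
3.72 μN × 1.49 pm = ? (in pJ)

3.72 × 10^-6 × 1.49 × 10^-12 = 5.5428 × 10^-18 J

0.0000055428 pJ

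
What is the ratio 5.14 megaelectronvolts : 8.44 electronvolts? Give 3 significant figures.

(5.14 × 10^6) / (8.44) = 0.609 × 10^6

609000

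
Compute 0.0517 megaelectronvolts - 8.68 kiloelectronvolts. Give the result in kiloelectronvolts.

43.02 kiloelectronvolts

In kiloelectronvolts:
  0.0517 megaelectronvolts = 0.0517 × 10^3 kiloelectronvolts = 51.7
  8.68 kiloelectronvolts → 8.68
Difference: 51.7 - 8.68 = 43.02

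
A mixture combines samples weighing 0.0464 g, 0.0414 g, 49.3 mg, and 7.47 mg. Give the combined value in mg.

144.57 mg

In mg:
  0.0464 g = 0.0464 × 10^3 mg = 46.4
  0.0414 g = 0.0414 × 10^3 mg = 41.4
  49.3 mg → 49.3
  7.47 mg → 7.47
Sum: 46.4 + 41.4 + 49.3 + 7.47 = 144.57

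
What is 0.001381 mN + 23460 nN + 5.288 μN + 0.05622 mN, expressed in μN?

In μN:
  0.001381 mN = 0.001381e3 μN = 1.381
  23460 nN = 23460e-3 μN = 23.46
  5.288 μN → 5.288
  0.05622 mN = 0.05622e3 μN = 56.22
Sum: 1.381 + 23.46 + 5.288 + 56.22 = 86.349

86.349 μN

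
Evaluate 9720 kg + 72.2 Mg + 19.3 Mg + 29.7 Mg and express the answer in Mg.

In Mg:
  9720 kg = 9720 × 10⁻³ Mg = 9.72
  72.2 Mg → 72.2
  19.3 Mg → 19.3
  29.7 Mg → 29.7
Sum: 9.72 + 72.2 + 19.3 + 29.7 = 130.92

130.92 Mg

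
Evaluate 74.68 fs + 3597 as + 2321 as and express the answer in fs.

80.598 fs

In fs:
  74.68 fs → 74.68
  3597 as = 3597 × 10⁻³ fs = 3.597
  2321 as = 2321 × 10⁻³ fs = 2.321
Sum: 74.68 + 3.597 + 2.321 = 80.598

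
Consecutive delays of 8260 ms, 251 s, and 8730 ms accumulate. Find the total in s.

In s:
  8260 ms = 8260 × 10⁻³ s = 8.26
  251 s → 251
  8730 ms = 8730 × 10⁻³ s = 8.73
Sum: 8.26 + 251 + 8.73 = 267.99

267.99 s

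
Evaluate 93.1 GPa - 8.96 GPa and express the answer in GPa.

In GPa:
  93.1 GPa → 93.1
  8.96 GPa → 8.96
Difference: 93.1 - 8.96 = 84.14

84.14 GPa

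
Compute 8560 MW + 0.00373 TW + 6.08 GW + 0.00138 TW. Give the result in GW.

19.75 GW

In GW:
  8560 MW = 8560 × 10⁻³ GW = 8.56
  0.00373 TW = 0.00373 × 10³ GW = 3.73
  6.08 GW → 6.08
  0.00138 TW = 0.00138 × 10³ GW = 1.38
Sum: 8.56 + 3.73 + 6.08 + 1.38 = 19.75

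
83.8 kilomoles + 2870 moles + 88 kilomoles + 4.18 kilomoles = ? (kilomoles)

178.85 kilomoles

In kilomoles:
  83.8 kilomoles → 83.8
  2870 moles = 2870 × 10^-3 kilomoles = 2.87
  88 kilomoles → 88
  4.18 kilomoles → 4.18
Sum: 83.8 + 2.87 + 88 + 4.18 = 178.85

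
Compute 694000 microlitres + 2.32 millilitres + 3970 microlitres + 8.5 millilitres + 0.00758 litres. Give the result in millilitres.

In millilitres:
  694000 microlitres = 694000 × 10^-3 millilitres = 694
  2.32 millilitres → 2.32
  3970 microlitres = 3970 × 10^-3 millilitres = 3.97
  8.5 millilitres → 8.5
  0.00758 litres = 0.00758 × 10^3 millilitres = 7.58
Sum: 694 + 2.32 + 3.97 + 8.5 + 7.58 = 716.37

716.37 millilitres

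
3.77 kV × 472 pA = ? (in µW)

3.77 × 10³ × 472 × 10⁻¹² = 1779.44 × 10⁻⁹ W

1.77944 µW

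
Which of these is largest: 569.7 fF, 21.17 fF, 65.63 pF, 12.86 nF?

12.86 nF

569.7 fF = 0.0000000000005697 F
21.17 fF = 0.00000000000002117 F
65.63 pF = 0.00000000006563 F
12.86 nF = 0.00000001286 F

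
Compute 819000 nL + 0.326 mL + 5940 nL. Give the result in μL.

1150.94 μL

In μL:
  819000 nL = 819000 × 10^-3 μL = 819
  0.326 mL = 0.326 × 10^3 μL = 326
  5940 nL = 5940 × 10^-3 μL = 5.94
Sum: 819 + 326 + 5.94 = 1150.94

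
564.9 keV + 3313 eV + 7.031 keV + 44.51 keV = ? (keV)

In keV:
  564.9 keV → 564.9
  3313 eV = 3313e-3 keV = 3.313
  7.031 keV → 7.031
  44.51 keV → 44.51
Sum: 564.9 + 3.313 + 7.031 + 44.51 = 619.754

619.754 keV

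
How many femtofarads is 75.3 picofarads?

75300 femtofarads

pico = 10⁻¹², femto = 10⁻¹⁵; factor is 10³.
75.3 × 10³ = 75300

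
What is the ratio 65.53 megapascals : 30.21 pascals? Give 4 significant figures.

2169000

(65.53e6) / (30.21) = 2.1691e6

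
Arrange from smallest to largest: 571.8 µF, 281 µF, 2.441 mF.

281 µF < 571.8 µF < 2.441 mF

571.8 µF = 0.0005718 F
281 µF = 0.000281 F
2.441 mF = 0.002441 F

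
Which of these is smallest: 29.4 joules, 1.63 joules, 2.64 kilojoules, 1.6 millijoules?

29.4 joules = 29.4 joules
1.63 joules = 1.63 joules
2.64 kilojoules = 2640 joules
1.6 millijoules = 0.0016 joules

1.6 millijoules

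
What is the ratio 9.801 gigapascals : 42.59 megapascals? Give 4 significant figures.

(9.801 × 10⁹) / (42.59 × 10⁶) = 0.23012 × 10³

230.1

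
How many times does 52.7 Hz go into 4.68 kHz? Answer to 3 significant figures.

(4.68e3) / (52.7) = 0.0888e3

88.8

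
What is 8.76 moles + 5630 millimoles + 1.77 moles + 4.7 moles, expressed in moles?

20.86 moles

In moles:
  8.76 moles → 8.76
  5630 millimoles = 5630 × 10⁻³ moles = 5.63
  1.77 moles → 1.77
  4.7 moles → 4.7
Sum: 8.76 + 5.63 + 1.77 + 4.7 = 20.86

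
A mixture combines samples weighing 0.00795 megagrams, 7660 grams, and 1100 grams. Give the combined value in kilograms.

In kilograms:
  0.00795 megagrams = 0.00795 × 10³ kilograms = 7.95
  7660 grams = 7660 × 10⁻³ kilograms = 7.66
  1100 grams = 1100 × 10⁻³ kilograms = 1.1
Sum: 7.95 + 7.66 + 1.1 = 16.71

16.71 kilograms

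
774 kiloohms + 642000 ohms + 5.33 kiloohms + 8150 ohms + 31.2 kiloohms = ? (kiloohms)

1460.68 kiloohms

In kiloohms:
  774 kiloohms → 774
  642000 ohms = 642000e-3 kiloohms = 642
  5.33 kiloohms → 5.33
  8150 ohms = 8150e-3 kiloohms = 8.15
  31.2 kiloohms → 31.2
Sum: 774 + 642 + 5.33 + 8.15 + 31.2 = 1460.68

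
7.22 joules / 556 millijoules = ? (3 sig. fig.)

(7.22) / (556 × 10⁻³) = 0.01299 × 10³

13.0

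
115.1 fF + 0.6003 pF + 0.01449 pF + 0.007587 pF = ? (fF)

In fF:
  115.1 fF → 115.1
  0.6003 pF = 0.6003 × 10³ fF = 600.3
  0.01449 pF = 0.01449 × 10³ fF = 14.49
  0.007587 pF = 0.007587 × 10³ fF = 7.587
Sum: 115.1 + 600.3 + 14.49 + 7.587 = 737.477

737.477 fF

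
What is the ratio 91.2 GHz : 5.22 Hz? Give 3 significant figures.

(91.2e9) / (5.22) = 17.47e9

17500000000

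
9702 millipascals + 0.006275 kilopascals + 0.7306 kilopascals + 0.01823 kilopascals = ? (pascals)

In pascals:
  9702 millipascals = 9702 × 10^-3 pascals = 9.702
  0.006275 kilopascals = 0.006275 × 10^3 pascals = 6.275
  0.7306 kilopascals = 0.7306 × 10^3 pascals = 730.6
  0.01823 kilopascals = 0.01823 × 10^3 pascals = 18.23
Sum: 9.702 + 6.275 + 730.6 + 18.23 = 764.807

764.807 pascals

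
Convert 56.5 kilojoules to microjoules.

56500000000 microjoules

kilo = 1e3, micro = 1e-6; factor is 1e9.
56.5 × 1e9 = 56500000000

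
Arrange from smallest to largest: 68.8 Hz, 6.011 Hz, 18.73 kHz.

6.011 Hz < 68.8 Hz < 18.73 kHz

68.8 Hz = 68.8 Hz
6.011 Hz = 6.011 Hz
18.73 kHz = 18730 Hz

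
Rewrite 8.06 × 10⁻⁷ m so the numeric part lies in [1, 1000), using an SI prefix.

= 806 × 10⁻⁹ m; 10⁻⁹ is nano.

806 nm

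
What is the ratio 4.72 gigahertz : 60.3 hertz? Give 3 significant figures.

78300000

(4.72 × 10⁹) / (60.3) = 0.07828 × 10⁹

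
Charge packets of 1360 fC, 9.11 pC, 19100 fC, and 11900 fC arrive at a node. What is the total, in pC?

41.47 pC

In pC:
  1360 fC = 1360 × 10⁻³ pC = 1.36
  9.11 pC → 9.11
  19100 fC = 19100 × 10⁻³ pC = 19.1
  11900 fC = 11900 × 10⁻³ pC = 11.9
Sum: 1.36 + 9.11 + 19.1 + 11.9 = 41.47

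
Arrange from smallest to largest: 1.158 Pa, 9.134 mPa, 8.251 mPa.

1.158 Pa = 1.158 Pa
9.134 mPa = 0.009134 Pa
8.251 mPa = 0.008251 Pa

8.251 mPa < 9.134 mPa < 1.158 Pa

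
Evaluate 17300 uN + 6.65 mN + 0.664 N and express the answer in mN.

687.95 mN

In mN:
  17300 uN = 17300 × 10^-3 mN = 17.3
  6.65 mN → 6.65
  0.664 N = 0.664 × 10^3 mN = 664
Sum: 17.3 + 6.65 + 664 = 687.95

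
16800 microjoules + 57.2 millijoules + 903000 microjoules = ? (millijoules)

In millijoules:
  16800 microjoules = 16800 × 10⁻³ millijoules = 16.8
  57.2 millijoules → 57.2
  903000 microjoules = 903000 × 10⁻³ millijoules = 903
Sum: 16.8 + 57.2 + 903 = 977

977 millijoules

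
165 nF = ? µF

nano = 1e-9, micro = 1e-6; factor is 1e-3.
165 × 1e-3 = 0.165

0.165 µF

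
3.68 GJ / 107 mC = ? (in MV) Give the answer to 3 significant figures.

(3.68 × 10^9) / (107 × 10^-3) = 0.034393 × 10^12 V

34400 MV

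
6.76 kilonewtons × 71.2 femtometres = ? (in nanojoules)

6.76 × 10³ × 71.2 × 10⁻¹⁵ = 481.312 × 10⁻¹² J

0.481312 nanojoules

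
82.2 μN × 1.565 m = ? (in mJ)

82.2 × 10⁻⁶ × 1.565 = 128.643 × 10⁻⁶ J

0.128643 mJ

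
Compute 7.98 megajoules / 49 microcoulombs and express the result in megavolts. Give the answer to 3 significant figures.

(7.98 × 10⁶) / (49 × 10⁻⁶) = 0.16286 × 10¹² V

163000 megavolts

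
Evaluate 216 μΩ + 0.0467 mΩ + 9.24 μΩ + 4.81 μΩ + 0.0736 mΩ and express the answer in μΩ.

350.35 μΩ

In μΩ:
  216 μΩ → 216
  0.0467 mΩ = 0.0467 × 10³ μΩ = 46.7
  9.24 μΩ → 9.24
  4.81 μΩ → 4.81
  0.0736 mΩ = 0.0736 × 10³ μΩ = 73.6
Sum: 216 + 46.7 + 9.24 + 4.81 + 73.6 = 350.35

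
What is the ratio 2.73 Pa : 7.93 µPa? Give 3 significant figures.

344000

(2.73) / (7.93 × 10^-6) = 0.3443 × 10^6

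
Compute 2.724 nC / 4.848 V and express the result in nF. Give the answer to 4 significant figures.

(2.724 × 10^-9) / (4.848) = 0.561881 × 10^-9 F

0.5619 nF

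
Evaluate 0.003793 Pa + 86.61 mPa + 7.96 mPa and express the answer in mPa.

98.363 mPa

In mPa:
  0.003793 Pa = 0.003793 × 10^3 mPa = 3.793
  86.61 mPa → 86.61
  7.96 mPa → 7.96
Sum: 3.793 + 86.61 + 7.96 = 98.363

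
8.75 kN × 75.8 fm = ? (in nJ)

8.75e3 × 75.8e-15 = 663.25e-12 J

0.66325 nJ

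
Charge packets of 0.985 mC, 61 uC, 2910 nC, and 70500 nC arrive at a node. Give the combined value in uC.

In uC:
  0.985 mC = 0.985 × 10³ uC = 985
  61 uC → 61
  2910 nC = 2910 × 10⁻³ uC = 2.91
  70500 nC = 70500 × 10⁻³ uC = 70.5
Sum: 985 + 61 + 2.91 + 70.5 = 1119.41

1119.41 uC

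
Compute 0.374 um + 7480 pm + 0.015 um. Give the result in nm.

396.48 nm

In nm:
  0.374 um = 0.374 × 10³ nm = 374
  7480 pm = 7480 × 10⁻³ nm = 7.48
  0.015 um = 0.015 × 10³ nm = 15
Sum: 374 + 7.48 + 15 = 396.48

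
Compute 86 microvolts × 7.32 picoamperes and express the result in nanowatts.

0.00000062952 nanowatts

86e-6 × 7.32e-12 = 629.52e-18 W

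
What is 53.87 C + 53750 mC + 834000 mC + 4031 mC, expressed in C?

In C:
  53.87 C → 53.87
  53750 mC = 53750 × 10⁻³ C = 53.75
  834000 mC = 834000 × 10⁻³ C = 834
  4031 mC = 4031 × 10⁻³ C = 4.031
Sum: 53.87 + 53.75 + 834 + 4.031 = 945.651

945.651 C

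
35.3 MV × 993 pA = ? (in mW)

35.0529 mW

35.3 × 10⁶ × 993 × 10⁻¹² = 35052.9 × 10⁻⁶ W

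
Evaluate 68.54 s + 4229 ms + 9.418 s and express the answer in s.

82.187 s

In s:
  68.54 s → 68.54
  4229 ms = 4229 × 10⁻³ s = 4.229
  9.418 s → 9.418
Sum: 68.54 + 4.229 + 9.418 = 82.187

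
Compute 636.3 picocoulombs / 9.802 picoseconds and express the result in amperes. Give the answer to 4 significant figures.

(636.3 × 10^-12) / (9.802 × 10^-12) = 64.9153 A

64.92 amperes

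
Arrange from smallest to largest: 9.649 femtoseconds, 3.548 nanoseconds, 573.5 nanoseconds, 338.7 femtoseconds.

9.649 femtoseconds < 338.7 femtoseconds < 3.548 nanoseconds < 573.5 nanoseconds

9.649 femtoseconds = 0.000000000000009649 seconds
3.548 nanoseconds = 0.000000003548 seconds
573.5 nanoseconds = 0.0000005735 seconds
338.7 femtoseconds = 0.0000000000003387 seconds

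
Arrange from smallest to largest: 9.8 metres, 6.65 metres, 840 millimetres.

9.8 metres = 9.8 metres
6.65 metres = 6.65 metres
840 millimetres = 0.84 metres

840 millimetres < 6.65 metres < 9.8 metres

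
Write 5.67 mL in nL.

5670000 nL

milli = 10⁻³, nano = 10⁻⁹; factor is 10⁶.
5.67 × 10⁶ = 5670000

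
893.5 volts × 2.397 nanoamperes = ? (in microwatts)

893.5 × 2.397 × 10^-9 = 2141.7195 × 10^-9 W

2.1417195 microwatts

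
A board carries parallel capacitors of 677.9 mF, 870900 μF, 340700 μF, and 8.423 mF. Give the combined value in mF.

1897.923 mF

In mF:
  677.9 mF → 677.9
  870900 μF = 870900 × 10⁻³ mF = 870.9
  340700 μF = 340700 × 10⁻³ mF = 340.7
  8.423 mF → 8.423
Sum: 677.9 + 870.9 + 340.7 + 8.423 = 1897.923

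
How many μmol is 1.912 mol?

(no prefix) = 10^0, micro = 10^-6; factor is 10^6.
1.912 × 10^6 = 1912000

1912000 μmol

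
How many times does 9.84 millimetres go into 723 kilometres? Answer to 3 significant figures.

73500000

(723 × 10^3) / (9.84 × 10^-3) = 73.48 × 10^6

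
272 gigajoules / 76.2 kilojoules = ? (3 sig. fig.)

3570000

(272 × 10⁹) / (76.2 × 10³) = 3.57 × 10⁶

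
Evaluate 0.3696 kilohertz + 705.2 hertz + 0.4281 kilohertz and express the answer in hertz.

In hertz:
  0.3696 kilohertz = 0.3696 × 10^3 hertz = 369.6
  705.2 hertz → 705.2
  0.4281 kilohertz = 0.4281 × 10^3 hertz = 428.1
Sum: 369.6 + 705.2 + 428.1 = 1502.9

1502.9 hertz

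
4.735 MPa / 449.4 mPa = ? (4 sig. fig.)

(4.735e6) / (449.4e-3) = 0.010536e9

10540000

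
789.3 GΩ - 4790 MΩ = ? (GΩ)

784.51 GΩ

In GΩ:
  789.3 GΩ → 789.3
  4790 MΩ = 4790 × 10^-3 GΩ = 4.79
Difference: 789.3 - 4.79 = 784.51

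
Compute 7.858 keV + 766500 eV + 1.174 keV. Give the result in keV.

In keV:
  7.858 keV → 7.858
  766500 eV = 766500 × 10⁻³ keV = 766.5
  1.174 keV → 1.174
Sum: 7.858 + 766.5 + 1.174 = 775.532

775.532 keV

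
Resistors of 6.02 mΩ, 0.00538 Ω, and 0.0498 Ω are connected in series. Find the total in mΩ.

In mΩ:
  6.02 mΩ → 6.02
  0.00538 Ω = 0.00538e3 mΩ = 5.38
  0.0498 Ω = 0.0498e3 mΩ = 49.8
Sum: 6.02 + 5.38 + 49.8 = 61.2

61.2 mΩ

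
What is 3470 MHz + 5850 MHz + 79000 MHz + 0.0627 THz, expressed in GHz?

In GHz:
  3470 MHz = 3470 × 10⁻³ GHz = 3.47
  5850 MHz = 5850 × 10⁻³ GHz = 5.85
  79000 MHz = 79000 × 10⁻³ GHz = 79
  0.0627 THz = 0.0627 × 10³ GHz = 62.7
Sum: 3.47 + 5.85 + 79 + 62.7 = 151.02

151.02 GHz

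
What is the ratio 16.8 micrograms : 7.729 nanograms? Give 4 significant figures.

2174

(16.8 × 10^-6) / (7.729 × 10^-9) = 2.1736 × 10^3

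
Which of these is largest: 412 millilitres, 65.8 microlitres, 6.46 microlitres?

412 millilitres = 0.412 litres
65.8 microlitres = 0.0000658 litres
6.46 microlitres = 0.00000646 litres

412 millilitres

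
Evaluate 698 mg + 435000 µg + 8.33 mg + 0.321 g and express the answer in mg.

In mg:
  698 mg → 698
  435000 µg = 435000e-3 mg = 435
  8.33 mg → 8.33
  0.321 g = 0.321e3 mg = 321
Sum: 698 + 435 + 8.33 + 321 = 1462.33

1462.33 mg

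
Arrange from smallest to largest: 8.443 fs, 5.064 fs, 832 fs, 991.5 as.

8.443 fs = 0.000000000000008443 s
5.064 fs = 0.000000000000005064 s
832 fs = 0.000000000000832 s
991.5 as = 0.0000000000000009915 s

991.5 as < 5.064 fs < 8.443 fs < 832 fs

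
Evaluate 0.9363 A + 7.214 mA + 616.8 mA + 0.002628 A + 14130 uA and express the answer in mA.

In mA:
  0.9363 A = 0.9363e3 mA = 936.3
  7.214 mA → 7.214
  616.8 mA → 616.8
  0.002628 A = 0.002628e3 mA = 2.628
  14130 uA = 14130e-3 mA = 14.13
Sum: 936.3 + 7.214 + 616.8 + 2.628 + 14.13 = 1577.072

1577.072 mA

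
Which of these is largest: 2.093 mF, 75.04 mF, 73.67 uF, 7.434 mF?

75.04 mF

2.093 mF = 0.002093 F
75.04 mF = 0.07504 F
73.67 uF = 0.00007367 F
7.434 mF = 0.007434 F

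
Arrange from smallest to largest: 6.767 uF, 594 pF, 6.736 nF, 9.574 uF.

594 pF < 6.736 nF < 6.767 uF < 9.574 uF

6.767 uF = 0.000006767 F
594 pF = 0.000000000594 F
6.736 nF = 0.000000006736 F
9.574 uF = 0.000009574 F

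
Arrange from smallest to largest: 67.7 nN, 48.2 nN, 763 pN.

763 pN < 48.2 nN < 67.7 nN

67.7 nN = 0.0000000677 N
48.2 nN = 0.0000000482 N
763 pN = 0.000000000763 N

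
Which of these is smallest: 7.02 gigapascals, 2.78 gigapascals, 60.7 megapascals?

60.7 megapascals

7.02 gigapascals = 7020000000 pascals
2.78 gigapascals = 2780000000 pascals
60.7 megapascals = 60700000 pascals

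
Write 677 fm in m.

0.000000000000677 m

femto = 10^-15, (no prefix) = 10^0; factor is 10^-15.
677 × 10^-15 = 0.000000000000677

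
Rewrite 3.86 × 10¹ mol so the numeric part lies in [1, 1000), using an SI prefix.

38.6 mol

= 38.6 mol; mantissa already in [1, 1000).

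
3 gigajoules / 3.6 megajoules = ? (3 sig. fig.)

833

(3e9) / (3.6e6) = 0.8333e3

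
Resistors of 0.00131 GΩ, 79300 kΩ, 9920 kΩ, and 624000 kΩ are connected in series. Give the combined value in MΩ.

714.53 MΩ

In MΩ:
  0.00131 GΩ = 0.00131 × 10^3 MΩ = 1.31
  79300 kΩ = 79300 × 10^-3 MΩ = 79.3
  9920 kΩ = 9920 × 10^-3 MΩ = 9.92
  624000 kΩ = 624000 × 10^-3 MΩ = 624
Sum: 1.31 + 79.3 + 9.92 + 624 = 714.53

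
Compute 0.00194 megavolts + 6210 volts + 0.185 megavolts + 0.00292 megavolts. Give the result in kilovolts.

In kilovolts:
  0.00194 megavolts = 0.00194e3 kilovolts = 1.94
  6210 volts = 6210e-3 kilovolts = 6.21
  0.185 megavolts = 0.185e3 kilovolts = 185
  0.00292 megavolts = 0.00292e3 kilovolts = 2.92
Sum: 1.94 + 6.21 + 185 + 2.92 = 196.07

196.07 kilovolts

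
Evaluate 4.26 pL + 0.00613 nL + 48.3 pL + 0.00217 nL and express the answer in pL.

In pL:
  4.26 pL → 4.26
  0.00613 nL = 0.00613 × 10³ pL = 6.13
  48.3 pL → 48.3
  0.00217 nL = 0.00217 × 10³ pL = 2.17
Sum: 4.26 + 6.13 + 48.3 + 2.17 = 60.86

60.86 pL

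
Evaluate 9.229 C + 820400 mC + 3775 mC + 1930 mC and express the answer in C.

In C:
  9.229 C → 9.229
  820400 mC = 820400e-3 C = 820.4
  3775 mC = 3775e-3 C = 3.775
  1930 mC = 1930e-3 C = 1.93
Sum: 9.229 + 820.4 + 3.775 + 1.93 = 835.334

835.334 C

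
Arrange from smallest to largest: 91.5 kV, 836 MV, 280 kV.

91.5 kV = 91500 V
836 MV = 836000000 V
280 kV = 280000 V

91.5 kV < 280 kV < 836 MV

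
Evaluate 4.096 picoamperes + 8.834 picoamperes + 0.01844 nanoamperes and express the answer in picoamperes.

31.37 picoamperes

In picoamperes:
  4.096 picoamperes → 4.096
  8.834 picoamperes → 8.834
  0.01844 nanoamperes = 0.01844 × 10^3 picoamperes = 18.44
Sum: 4.096 + 8.834 + 18.44 = 31.37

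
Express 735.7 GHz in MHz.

giga = 10^9, mega = 10^6; factor is 10^3.
735.7 × 10^3 = 735700

735700 MHz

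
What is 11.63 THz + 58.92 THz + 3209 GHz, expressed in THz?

73.759 THz

In THz:
  11.63 THz → 11.63
  58.92 THz → 58.92
  3209 GHz = 3209e-3 THz = 3.209
Sum: 11.63 + 58.92 + 3.209 = 73.759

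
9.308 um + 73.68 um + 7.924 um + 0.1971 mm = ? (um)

288.012 um

In um:
  9.308 um → 9.308
  73.68 um → 73.68
  7.924 um → 7.924
  0.1971 mm = 0.1971e3 um = 197.1
Sum: 9.308 + 73.68 + 7.924 + 197.1 = 288.012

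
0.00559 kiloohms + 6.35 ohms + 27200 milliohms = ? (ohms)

39.14 ohms

In ohms:
  0.00559 kiloohms = 0.00559 × 10³ ohms = 5.59
  6.35 ohms → 6.35
  27200 milliohms = 27200 × 10⁻³ ohms = 27.2
Sum: 5.59 + 6.35 + 27.2 = 39.14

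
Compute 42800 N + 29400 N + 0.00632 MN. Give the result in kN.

78.52 kN

In kN:
  42800 N = 42800e-3 kN = 42.8
  29400 N = 29400e-3 kN = 29.4
  0.00632 MN = 0.00632e3 kN = 6.32
Sum: 42.8 + 29.4 + 6.32 = 78.52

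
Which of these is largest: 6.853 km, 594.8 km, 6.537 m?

6.853 km = 6853 m
594.8 km = 594800 m
6.537 m = 6.537 m

594.8 km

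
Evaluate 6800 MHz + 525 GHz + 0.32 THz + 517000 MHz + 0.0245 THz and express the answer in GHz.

1393.3 GHz

In GHz:
  6800 MHz = 6800 × 10^-3 GHz = 6.8
  525 GHz → 525
  0.32 THz = 0.32 × 10^3 GHz = 320
  517000 MHz = 517000 × 10^-3 GHz = 517
  0.0245 THz = 0.0245 × 10^3 GHz = 24.5
Sum: 6.8 + 525 + 320 + 517 + 24.5 = 1393.3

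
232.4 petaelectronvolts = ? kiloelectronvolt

peta = 10^15, kilo = 10^3; factor is 10^12.
232.4 × 10^12 = 232400000000000

232400000000000 kiloelectronvolts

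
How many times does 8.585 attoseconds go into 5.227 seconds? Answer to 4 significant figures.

608900000000000000

(5.227) / (8.585 × 10^-18) = 0.60885 × 10^18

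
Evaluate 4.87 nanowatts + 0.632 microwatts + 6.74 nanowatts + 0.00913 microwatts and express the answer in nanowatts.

In nanowatts:
  4.87 nanowatts → 4.87
  0.632 microwatts = 0.632e3 nanowatts = 632
  6.74 nanowatts → 6.74
  0.00913 microwatts = 0.00913e3 nanowatts = 9.13
Sum: 4.87 + 632 + 6.74 + 9.13 = 652.74

652.74 nanowatts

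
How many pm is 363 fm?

femto = 1e-15, pico = 1e-12; factor is 1e-3.
363 × 1e-3 = 0.363

0.363 pm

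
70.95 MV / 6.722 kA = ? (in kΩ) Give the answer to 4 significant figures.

(70.95 × 10^6) / (6.722 × 10^3) = 10.5549 × 10^3 Ω

10.55 kΩ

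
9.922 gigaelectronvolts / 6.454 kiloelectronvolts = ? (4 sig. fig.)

(9.922 × 10⁹) / (6.454 × 10³) = 1.5373 × 10⁶

1537000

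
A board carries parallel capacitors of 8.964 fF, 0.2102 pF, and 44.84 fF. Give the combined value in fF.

264.004 fF

In fF:
  8.964 fF → 8.964
  0.2102 pF = 0.2102 × 10^3 fF = 210.2
  44.84 fF → 44.84
Sum: 8.964 + 210.2 + 44.84 = 264.004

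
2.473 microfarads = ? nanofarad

micro = 10^-6, nano = 10^-9; factor is 10^3.
2.473 × 10^3 = 2473

2473 nanofarads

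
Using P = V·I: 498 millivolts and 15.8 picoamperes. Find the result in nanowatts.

498 × 10^-3 × 15.8 × 10^-12 = 7868.4 × 10^-15 W

0.0078684 nanowatts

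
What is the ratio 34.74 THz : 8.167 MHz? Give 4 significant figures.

(34.74 × 10¹²) / (8.167 × 10⁶) = 4.2537 × 10⁶

4254000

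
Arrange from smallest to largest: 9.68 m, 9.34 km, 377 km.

9.68 m = 9.68 m
9.34 km = 9340 m
377 km = 377000 m

9.68 m < 9.34 km < 377 km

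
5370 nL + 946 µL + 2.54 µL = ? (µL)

In µL:
  5370 nL = 5370e-3 µL = 5.37
  946 µL → 946
  2.54 µL → 2.54
Sum: 5.37 + 946 + 2.54 = 953.91

953.91 µL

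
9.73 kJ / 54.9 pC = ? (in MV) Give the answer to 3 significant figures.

177000000 MV

(9.73 × 10^3) / (54.9 × 10^-12) = 0.17723 × 10^15 V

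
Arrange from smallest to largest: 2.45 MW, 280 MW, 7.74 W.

7.74 W < 2.45 MW < 280 MW

2.45 MW = 2450000 W
280 MW = 280000000 W
7.74 W = 7.74 W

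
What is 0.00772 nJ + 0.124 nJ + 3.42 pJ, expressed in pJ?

In pJ:
  0.00772 nJ = 0.00772e3 pJ = 7.72
  0.124 nJ = 0.124e3 pJ = 124
  3.42 pJ → 3.42
Sum: 7.72 + 124 + 3.42 = 135.14

135.14 pJ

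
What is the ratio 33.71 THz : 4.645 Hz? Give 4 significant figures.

7257000000000

(33.71e12) / (4.645) = 7.2573e12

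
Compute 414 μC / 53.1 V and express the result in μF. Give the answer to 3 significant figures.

7.80 μF

(414 × 10^-6) / (53.1) = 7.7966 × 10^-6 F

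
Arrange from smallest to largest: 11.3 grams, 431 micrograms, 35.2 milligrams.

431 micrograms < 35.2 milligrams < 11.3 grams

11.3 grams = 11.3 grams
431 micrograms = 0.000431 grams
35.2 milligrams = 0.0352 grams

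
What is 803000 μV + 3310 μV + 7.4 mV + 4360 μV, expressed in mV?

In mV:
  803000 μV = 803000e-3 mV = 803
  3310 μV = 3310e-3 mV = 3.31
  7.4 mV → 7.4
  4360 μV = 4360e-3 mV = 4.36
Sum: 803 + 3.31 + 7.4 + 4.36 = 818.07

818.07 mV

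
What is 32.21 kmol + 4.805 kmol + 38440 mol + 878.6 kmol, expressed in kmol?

954.055 kmol

In kmol:
  32.21 kmol → 32.21
  4.805 kmol → 4.805
  38440 mol = 38440 × 10^-3 kmol = 38.44
  878.6 kmol → 878.6
Sum: 32.21 + 4.805 + 38.44 + 878.6 = 954.055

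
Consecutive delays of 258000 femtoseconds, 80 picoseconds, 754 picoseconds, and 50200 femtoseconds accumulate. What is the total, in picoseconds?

In picoseconds:
  258000 femtoseconds = 258000 × 10^-3 picoseconds = 258
  80 picoseconds → 80
  754 picoseconds → 754
  50200 femtoseconds = 50200 × 10^-3 picoseconds = 50.2
Sum: 258 + 80 + 754 + 50.2 = 1142.2

1142.2 picoseconds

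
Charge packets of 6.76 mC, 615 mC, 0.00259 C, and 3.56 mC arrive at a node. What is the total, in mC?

In mC:
  6.76 mC → 6.76
  615 mC → 615
  0.00259 C = 0.00259 × 10³ mC = 2.59
  3.56 mC → 3.56
Sum: 6.76 + 615 + 2.59 + 3.56 = 627.91

627.91 mC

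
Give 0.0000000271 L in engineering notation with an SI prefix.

27.1 nL

= 27.1e-9 L; 1e-9 is nano.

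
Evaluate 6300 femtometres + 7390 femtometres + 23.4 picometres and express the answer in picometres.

37.09 picometres

In picometres:
  6300 femtometres = 6300 × 10^-3 picometres = 6.3
  7390 femtometres = 7390 × 10^-3 picometres = 7.39
  23.4 picometres → 23.4
Sum: 6.3 + 7.39 + 23.4 = 37.09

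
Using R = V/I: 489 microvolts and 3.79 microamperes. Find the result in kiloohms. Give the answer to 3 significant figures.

0.129 kiloohms

(489e-6) / (3.79e-6) = 129.02 Ω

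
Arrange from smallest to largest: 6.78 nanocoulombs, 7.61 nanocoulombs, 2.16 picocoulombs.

6.78 nanocoulombs = 0.00000000678 coulombs
7.61 nanocoulombs = 0.00000000761 coulombs
2.16 picocoulombs = 0.00000000000216 coulombs

2.16 picocoulombs < 6.78 nanocoulombs < 7.61 nanocoulombs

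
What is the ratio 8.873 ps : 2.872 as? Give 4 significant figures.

(8.873e-12) / (2.872e-18) = 3.0895e6

3089000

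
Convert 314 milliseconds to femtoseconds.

314000000000000 femtoseconds

milli = 10^-3, femto = 10^-15; factor is 10^12.
314 × 10^12 = 314000000000000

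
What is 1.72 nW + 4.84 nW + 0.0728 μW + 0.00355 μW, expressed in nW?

82.91 nW

In nW:
  1.72 nW → 1.72
  4.84 nW → 4.84
  0.0728 μW = 0.0728 × 10³ nW = 72.8
  0.00355 μW = 0.00355 × 10³ nW = 3.55
Sum: 1.72 + 4.84 + 72.8 + 3.55 = 82.91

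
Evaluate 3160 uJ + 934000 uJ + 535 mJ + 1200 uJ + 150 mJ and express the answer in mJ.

1623.36 mJ

In mJ:
  3160 uJ = 3160e-3 mJ = 3.16
  934000 uJ = 934000e-3 mJ = 934
  535 mJ → 535
  1200 uJ = 1200e-3 mJ = 1.2
  150 mJ → 150
Sum: 3.16 + 934 + 535 + 1.2 + 150 = 1623.36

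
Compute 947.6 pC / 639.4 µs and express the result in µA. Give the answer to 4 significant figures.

(947.6 × 10⁻¹²) / (639.4 × 10⁻⁶) = 1.48201 × 10⁻⁶ A

1.482 µA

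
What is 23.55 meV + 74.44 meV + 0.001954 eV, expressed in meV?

99.944 meV

In meV:
  23.55 meV → 23.55
  74.44 meV → 74.44
  0.001954 eV = 0.001954e3 meV = 1.954
Sum: 23.55 + 74.44 + 1.954 = 99.944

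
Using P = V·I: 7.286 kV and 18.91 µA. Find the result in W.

7.286 × 10^3 × 18.91 × 10^-6 = 137.77826 × 10^-3 W

0.13777826 W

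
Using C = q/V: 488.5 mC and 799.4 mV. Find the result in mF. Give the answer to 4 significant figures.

(488.5 × 10^-3) / (799.4 × 10^-3) = 0.611083 F

611.1 mF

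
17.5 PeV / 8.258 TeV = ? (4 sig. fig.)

(17.5 × 10^15) / (8.258 × 10^12) = 2.1192 × 10^3

2119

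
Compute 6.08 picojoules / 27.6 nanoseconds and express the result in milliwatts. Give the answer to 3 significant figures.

(6.08e-12) / (27.6e-9) = 0.22029e-3 W

0.220 milliwatts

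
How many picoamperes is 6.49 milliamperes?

6490000000 picoamperes

milli = 10^-3, pico = 10^-12; factor is 10^9.
6.49 × 10^9 = 6490000000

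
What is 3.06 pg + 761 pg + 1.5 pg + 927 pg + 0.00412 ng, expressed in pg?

In pg:
  3.06 pg → 3.06
  761 pg → 761
  1.5 pg → 1.5
  927 pg → 927
  0.00412 ng = 0.00412 × 10^3 pg = 4.12
Sum: 3.06 + 761 + 1.5 + 927 + 4.12 = 1696.68

1696.68 pg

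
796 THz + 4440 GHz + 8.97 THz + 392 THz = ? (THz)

1201.41 THz

In THz:
  796 THz → 796
  4440 GHz = 4440e-3 THz = 4.44
  8.97 THz → 8.97
  392 THz → 392
Sum: 796 + 4.44 + 8.97 + 392 = 1201.41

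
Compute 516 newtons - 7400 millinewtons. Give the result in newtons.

In newtons:
  516 newtons → 516
  7400 millinewtons = 7400 × 10^-3 newtons = 7.4
Difference: 516 - 7.4 = 508.6

508.6 newtons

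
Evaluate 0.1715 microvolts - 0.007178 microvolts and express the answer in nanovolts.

164.322 nanovolts

In nanovolts:
  0.1715 microvolts = 0.1715 × 10^3 nanovolts = 171.5
  0.007178 microvolts = 0.007178 × 10^3 nanovolts = 7.178
Difference: 171.5 - 7.178 = 164.322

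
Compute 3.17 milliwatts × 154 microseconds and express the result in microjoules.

0.48818 microjoules

3.17 × 10^-3 × 154 × 10^-6 = 488.18 × 10^-9 J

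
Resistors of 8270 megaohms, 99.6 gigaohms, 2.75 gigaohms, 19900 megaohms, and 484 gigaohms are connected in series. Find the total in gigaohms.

In gigaohms:
  8270 megaohms = 8270e-3 gigaohms = 8.27
  99.6 gigaohms → 99.6
  2.75 gigaohms → 2.75
  19900 megaohms = 19900e-3 gigaohms = 19.9
  484 gigaohms → 484
Sum: 8.27 + 99.6 + 2.75 + 19.9 + 484 = 614.52

614.52 gigaohms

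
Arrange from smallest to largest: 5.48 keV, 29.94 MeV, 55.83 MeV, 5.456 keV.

5.48 keV = 5480 eV
29.94 MeV = 29940000 eV
55.83 MeV = 55830000 eV
5.456 keV = 5456 eV

5.456 keV < 5.48 keV < 29.94 MeV < 55.83 MeV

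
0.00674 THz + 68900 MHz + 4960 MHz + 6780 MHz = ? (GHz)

In GHz:
  0.00674 THz = 0.00674 × 10^3 GHz = 6.74
  68900 MHz = 68900 × 10^-3 GHz = 68.9
  4960 MHz = 4960 × 10^-3 GHz = 4.96
  6780 MHz = 6780 × 10^-3 GHz = 6.78
Sum: 6.74 + 68.9 + 4.96 + 6.78 = 87.38

87.38 GHz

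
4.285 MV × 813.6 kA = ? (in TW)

4.285 × 10^6 × 813.6 × 10^3 = 3486.276 × 10^9 W

3.486276 TW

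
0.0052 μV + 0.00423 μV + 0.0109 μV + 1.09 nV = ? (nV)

In nV:
  0.0052 μV = 0.0052e3 nV = 5.2
  0.00423 μV = 0.00423e3 nV = 4.23
  0.0109 μV = 0.0109e3 nV = 10.9
  1.09 nV → 1.09
Sum: 5.2 + 4.23 + 10.9 + 1.09 = 21.42

21.42 nV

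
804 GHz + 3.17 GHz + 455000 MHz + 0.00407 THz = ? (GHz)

In GHz:
  804 GHz → 804
  3.17 GHz → 3.17
  455000 MHz = 455000e-3 GHz = 455
  0.00407 THz = 0.00407e3 GHz = 4.07
Sum: 804 + 3.17 + 455 + 4.07 = 1266.24

1266.24 GHz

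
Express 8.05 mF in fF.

milli = 10⁻³, femto = 10⁻¹⁵; factor is 10¹².
8.05 × 10¹² = 8050000000000

8050000000000 fF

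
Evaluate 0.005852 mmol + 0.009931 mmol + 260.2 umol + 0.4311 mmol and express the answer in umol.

In umol:
  0.005852 mmol = 0.005852e3 umol = 5.852
  0.009931 mmol = 0.009931e3 umol = 9.931
  260.2 umol → 260.2
  0.4311 mmol = 0.4311e3 umol = 431.1
Sum: 5.852 + 9.931 + 260.2 + 431.1 = 707.083

707.083 umol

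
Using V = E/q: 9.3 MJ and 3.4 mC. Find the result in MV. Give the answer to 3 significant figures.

2740 MV

(9.3 × 10^6) / (3.4 × 10^-3) = 2.7353 × 10^9 V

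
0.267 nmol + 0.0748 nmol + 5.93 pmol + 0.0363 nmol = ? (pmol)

In pmol:
  0.267 nmol = 0.267 × 10^3 pmol = 267
  0.0748 nmol = 0.0748 × 10^3 pmol = 74.8
  5.93 pmol → 5.93
  0.0363 nmol = 0.0363 × 10^3 pmol = 36.3
Sum: 267 + 74.8 + 5.93 + 36.3 = 384.03

384.03 pmol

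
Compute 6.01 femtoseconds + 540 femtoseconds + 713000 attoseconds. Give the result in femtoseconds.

1259.01 femtoseconds

In femtoseconds:
  6.01 femtoseconds → 6.01
  540 femtoseconds → 540
  713000 attoseconds = 713000 × 10^-3 femtoseconds = 713
Sum: 6.01 + 540 + 713 = 1259.01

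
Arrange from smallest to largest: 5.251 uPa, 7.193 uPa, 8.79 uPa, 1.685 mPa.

5.251 uPa = 0.000005251 Pa
7.193 uPa = 0.000007193 Pa
8.79 uPa = 0.00000879 Pa
1.685 mPa = 0.001685 Pa

5.251 uPa < 7.193 uPa < 8.79 uPa < 1.685 mPa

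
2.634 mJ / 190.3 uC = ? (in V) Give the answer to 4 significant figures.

(2.634 × 10⁻³) / (190.3 × 10⁻⁶) = 0.0138413 × 10³ V

13.84 V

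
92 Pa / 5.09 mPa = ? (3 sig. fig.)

(92) / (5.09 × 10^-3) = 18.07 × 10^3

18100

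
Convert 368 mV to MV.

0.000000368 MV

milli = 1e-3, mega = 1e6; factor is 1e-9.
368 × 1e-9 = 0.000000368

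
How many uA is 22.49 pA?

pico = 1e-12, micro = 1e-6; factor is 1e-6.
22.49 × 1e-6 = 0.00002249

0.00002249 uA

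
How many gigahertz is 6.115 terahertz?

6115 gigahertz

tera = 10¹², giga = 10⁹; factor is 10³.
6.115 × 10³ = 6115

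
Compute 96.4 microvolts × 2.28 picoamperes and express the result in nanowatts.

0.000000219792 nanowatts

96.4e-6 × 2.28e-12 = 219.792e-18 W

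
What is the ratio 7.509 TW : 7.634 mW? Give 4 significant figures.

983600000000000

(7.509e12) / (7.634e-3) = 0.98363e15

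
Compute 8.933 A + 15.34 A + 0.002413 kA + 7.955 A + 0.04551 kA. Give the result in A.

In A:
  8.933 A → 8.933
  15.34 A → 15.34
  0.002413 kA = 0.002413 × 10³ A = 2.413
  7.955 A → 7.955
  0.04551 kA = 0.04551 × 10³ A = 45.51
Sum: 8.933 + 15.34 + 2.413 + 7.955 + 45.51 = 80.151

80.151 A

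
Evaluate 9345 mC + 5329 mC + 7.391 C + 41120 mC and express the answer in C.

In C:
  9345 mC = 9345 × 10^-3 C = 9.345
  5329 mC = 5329 × 10^-3 C = 5.329
  7.391 C → 7.391
  41120 mC = 41120 × 10^-3 C = 41.12
Sum: 9.345 + 5.329 + 7.391 + 41.12 = 63.185

63.185 C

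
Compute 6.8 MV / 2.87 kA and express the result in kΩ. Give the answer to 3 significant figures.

(6.8 × 10⁶) / (2.87 × 10³) = 2.3693 × 10³ Ω

2.37 kΩ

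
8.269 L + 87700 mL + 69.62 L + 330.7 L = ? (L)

In L:
  8.269 L → 8.269
  87700 mL = 87700 × 10⁻³ L = 87.7
  69.62 L → 69.62
  330.7 L → 330.7
Sum: 8.269 + 87.7 + 69.62 + 330.7 = 496.289

496.289 L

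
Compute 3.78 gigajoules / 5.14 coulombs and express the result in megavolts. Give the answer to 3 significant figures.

(3.78 × 10^9) / (5.14) = 0.73541 × 10^9 V

735 megavolts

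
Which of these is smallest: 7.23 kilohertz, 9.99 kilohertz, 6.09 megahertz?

7.23 kilohertz = 7230 hertz
9.99 kilohertz = 9990 hertz
6.09 megahertz = 6090000 hertz

7.23 kilohertz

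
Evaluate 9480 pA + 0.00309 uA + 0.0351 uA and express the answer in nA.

In nA:
  9480 pA = 9480 × 10^-3 nA = 9.48
  0.00309 uA = 0.00309 × 10^3 nA = 3.09
  0.0351 uA = 0.0351 × 10^3 nA = 35.1
Sum: 9.48 + 3.09 + 35.1 = 47.67

47.67 nA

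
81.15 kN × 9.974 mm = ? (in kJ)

81.15 × 10^3 × 9.974 × 10^-3 = 809.3901 J

0.8093901 kJ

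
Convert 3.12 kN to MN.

kilo = 10³, mega = 10⁶; factor is 10⁻³.
3.12 × 10⁻³ = 0.00312

0.00312 MN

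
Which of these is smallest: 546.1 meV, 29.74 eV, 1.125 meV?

546.1 meV = 0.5461 eV
29.74 eV = 29.74 eV
1.125 meV = 0.001125 eV

1.125 meV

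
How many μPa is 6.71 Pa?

6710000 μPa

(no prefix) = 10⁰, micro = 10⁻⁶; factor is 10⁶.
6.71 × 10⁶ = 6710000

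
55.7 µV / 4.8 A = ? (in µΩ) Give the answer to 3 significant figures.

11.6 µΩ

(55.7e-6) / (4.8) = 11.604e-6 Ω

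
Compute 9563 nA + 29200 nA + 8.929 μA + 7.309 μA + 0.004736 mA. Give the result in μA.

59.737 μA

In μA:
  9563 nA = 9563e-3 μA = 9.563
  29200 nA = 29200e-3 μA = 29.2
  8.929 μA → 8.929
  7.309 μA → 7.309
  0.004736 mA = 0.004736e3 μA = 4.736
Sum: 9.563 + 29.2 + 8.929 + 7.309 + 4.736 = 59.737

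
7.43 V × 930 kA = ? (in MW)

7.43 × 930e3 = 6909.9e3 W

6.9099 MW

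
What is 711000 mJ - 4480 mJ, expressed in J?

706.52 J

In J:
  711000 mJ = 711000 × 10⁻³ J = 711
  4480 mJ = 4480 × 10⁻³ J = 4.48
Difference: 711 - 4.48 = 706.52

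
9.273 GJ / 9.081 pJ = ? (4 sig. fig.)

1021000000000000000000

(9.273e9) / (9.081e-12) = 1.0211e21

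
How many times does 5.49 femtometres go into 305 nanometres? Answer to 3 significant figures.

55600000

(305e-9) / (5.49e-15) = 55.56e6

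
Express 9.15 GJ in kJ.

9150000 kJ

giga = 10⁹, kilo = 10³; factor is 10⁶.
9.15 × 10⁶ = 9150000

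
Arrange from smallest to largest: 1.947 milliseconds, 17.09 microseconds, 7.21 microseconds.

7.21 microseconds < 17.09 microseconds < 1.947 milliseconds

1.947 milliseconds = 0.001947 seconds
17.09 microseconds = 0.00001709 seconds
7.21 microseconds = 0.00000721 seconds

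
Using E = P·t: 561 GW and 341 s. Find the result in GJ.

191301 GJ

561 × 10⁹ × 341 = 191301 × 10⁹ J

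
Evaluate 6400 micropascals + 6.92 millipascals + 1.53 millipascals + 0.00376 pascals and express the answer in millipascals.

In millipascals:
  6400 micropascals = 6400 × 10⁻³ millipascals = 6.4
  6.92 millipascals → 6.92
  1.53 millipascals → 1.53
  0.00376 pascals = 0.00376 × 10³ millipascals = 3.76
Sum: 6.4 + 6.92 + 1.53 + 3.76 = 18.61

18.61 millipascals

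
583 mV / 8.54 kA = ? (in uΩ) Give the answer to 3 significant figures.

68.3 uΩ

(583e-3) / (8.54e3) = 68.267e-6 Ω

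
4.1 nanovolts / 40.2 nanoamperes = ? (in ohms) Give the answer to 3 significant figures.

(4.1 × 10⁻⁹) / (40.2 × 10⁻⁹) = 0.10199 Ω

0.102 ohms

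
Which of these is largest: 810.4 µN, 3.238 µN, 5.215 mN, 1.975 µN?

810.4 µN = 0.0008104 N
3.238 µN = 0.000003238 N
5.215 mN = 0.005215 N
1.975 µN = 0.000001975 N

5.215 mN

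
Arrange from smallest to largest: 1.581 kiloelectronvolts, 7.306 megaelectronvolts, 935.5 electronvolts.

935.5 electronvolts < 1.581 kiloelectronvolts < 7.306 megaelectronvolts

1.581 kiloelectronvolts = 1581 electronvolts
7.306 megaelectronvolts = 7306000 electronvolts
935.5 electronvolts = 935.5 electronvolts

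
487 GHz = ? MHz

487000 MHz

giga = 10^9, mega = 10^6; factor is 10^3.
487 × 10^3 = 487000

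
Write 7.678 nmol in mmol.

nano = 10^-9, milli = 10^-3; factor is 10^-6.
7.678 × 10^-6 = 0.000007678

0.000007678 mmol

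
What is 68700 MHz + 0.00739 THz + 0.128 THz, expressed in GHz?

204.09 GHz

In GHz:
  68700 MHz = 68700 × 10^-3 GHz = 68.7
  0.00739 THz = 0.00739 × 10^3 GHz = 7.39
  0.128 THz = 0.128 × 10^3 GHz = 128
Sum: 68.7 + 7.39 + 128 = 204.09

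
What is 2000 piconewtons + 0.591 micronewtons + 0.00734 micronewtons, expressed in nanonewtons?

In nanonewtons:
  2000 piconewtons = 2000e-3 nanonewtons = 2
  0.591 micronewtons = 0.591e3 nanonewtons = 591
  0.00734 micronewtons = 0.00734e3 nanonewtons = 7.34
Sum: 2 + 591 + 7.34 = 600.34

600.34 nanonewtons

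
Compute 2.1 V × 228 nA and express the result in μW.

0.4788 μW

2.1 × 228 × 10⁻⁹ = 478.8 × 10⁻⁹ W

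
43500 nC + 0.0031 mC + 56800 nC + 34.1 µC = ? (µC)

137.5 µC

In µC:
  43500 nC = 43500 × 10⁻³ µC = 43.5
  0.0031 mC = 0.0031 × 10³ µC = 3.1
  56800 nC = 56800 × 10⁻³ µC = 56.8
  34.1 µC → 34.1
Sum: 43.5 + 3.1 + 56.8 + 34.1 = 137.5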